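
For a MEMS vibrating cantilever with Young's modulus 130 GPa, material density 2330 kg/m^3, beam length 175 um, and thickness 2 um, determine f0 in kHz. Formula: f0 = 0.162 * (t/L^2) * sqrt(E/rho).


Step 1: Convert units to SI.
t_SI = 2e-6 m, L_SI = 175e-6 m
Step 2: Calculate sqrt(E/rho).
sqrt(130e9 / 2330) = 7469.54 m/s
Step 3: Compute f0.
f0 = 0.162 * 2e-6 / (175e-6)^2 * 7469.54 = 79024.7 Hz = 79.02 kHz


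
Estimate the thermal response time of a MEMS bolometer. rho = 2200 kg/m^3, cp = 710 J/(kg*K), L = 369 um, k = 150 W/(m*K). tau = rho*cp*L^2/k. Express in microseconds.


Step 1: Convert L to m: L = 369e-6 m
Step 2: L^2 = (369e-6)^2 = 1.36161e-07 m^2
Step 3: tau = 2200 * 710 * 1.36161e-07 / 150 = 1.4178899e-03 s
Step 4: Convert to microseconds (multiply by 1e6).
tau = 1417.89 us


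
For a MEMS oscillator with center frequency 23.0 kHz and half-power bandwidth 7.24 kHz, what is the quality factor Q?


Step 1: Q = f0 / bandwidth
Step 2: Q = 23.0 / 7.24
Q = 3.2


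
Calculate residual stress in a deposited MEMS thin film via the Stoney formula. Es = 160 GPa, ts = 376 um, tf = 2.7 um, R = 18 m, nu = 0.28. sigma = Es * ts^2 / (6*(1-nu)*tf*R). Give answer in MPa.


Step 1: Compute numerator: Es * ts^2 = 160 * 376^2 = 22620160 (GPa*um^2)
Step 2: Compute denominator (R in um): 6*(1-nu)*tf*R = 6*0.72*2.7*18e6 = 209952000.0 (um^2)
Step 3: sigma (GPa) = 22620160 / 209952000.0 = 1.0774e-01 GPa
Step 4: Convert to MPa (x1000): sigma = 107.7 MPa


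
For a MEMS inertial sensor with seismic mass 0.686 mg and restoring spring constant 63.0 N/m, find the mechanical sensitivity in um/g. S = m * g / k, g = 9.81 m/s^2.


Step 1: Convert mass: m = 0.686 mg = 6.86e-07 kg
Step 2: S = m * g / k = 6.86e-07 * 9.81 / 63.0
Step 3: S = 1.07e-07 m/g
Step 4: Convert to um/g: S = 0.107 um/g


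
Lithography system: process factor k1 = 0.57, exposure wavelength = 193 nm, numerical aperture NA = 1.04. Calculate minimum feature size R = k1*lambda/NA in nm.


Step 1: Identify values: k1 = 0.57, lambda = 193 nm, NA = 1.04
Step 2: R = k1 * lambda / NA
R = 0.57 * 193 / 1.04
R = 105.8 nm


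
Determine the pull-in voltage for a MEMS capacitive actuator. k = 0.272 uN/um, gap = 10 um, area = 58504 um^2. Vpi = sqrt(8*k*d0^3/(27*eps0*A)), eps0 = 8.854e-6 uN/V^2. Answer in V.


Step 1: Compute numerator: 8 * k * d0^3 = 8 * 0.272 * 10^3 = 2176.0
Step 2: Compute denominator: 27 * eps0 * A = 27 * 8.854e-6 * 58504 = 13.985849
Step 3: Vpi = sqrt(2176.0 / 13.985849)
Vpi = 12.47 V


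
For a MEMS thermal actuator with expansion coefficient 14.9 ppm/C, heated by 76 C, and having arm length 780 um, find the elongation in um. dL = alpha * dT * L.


Step 1: Convert CTE: alpha = 14.9 ppm/C = 14.9e-6 /C
Step 2: dL = 14.9e-6 * 76 * 780
dL = 0.8833 um


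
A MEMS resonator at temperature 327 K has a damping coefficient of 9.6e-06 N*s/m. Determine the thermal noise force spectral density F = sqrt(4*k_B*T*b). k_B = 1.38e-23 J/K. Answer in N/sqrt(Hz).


Step 1: Compute 4 * k_B * T * b
= 4 * 1.38e-23 * 327 * 9.6e-06
= 1.7328e-25 N^2/Hz
Step 2: F_noise = sqrt(1.7328e-25)
F_noise = 4.16e-13 N/sqrt(Hz)


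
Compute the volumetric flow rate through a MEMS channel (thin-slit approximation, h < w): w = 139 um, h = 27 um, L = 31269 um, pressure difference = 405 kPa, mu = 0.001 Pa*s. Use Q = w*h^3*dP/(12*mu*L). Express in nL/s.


Step 1: Convert all dimensions to SI (meters).
w = 139e-6 m, h = 27e-6 m, L = 31269e-6 m, dP = 405e3 Pa
Step 2: Q = w * h^3 * dP / (12 * mu * L)
Q = 139e-6 * (27e-6)^3 * 405e3 / (12 * 0.001 * 31269e-6) = 2.95301653e-09 m^3/s
Step 3: Convert Q from m^3/s to nL/s (1 m^3 = 1e12 nL, so multiply by 1e12).
Q = 2953.017 nL/s


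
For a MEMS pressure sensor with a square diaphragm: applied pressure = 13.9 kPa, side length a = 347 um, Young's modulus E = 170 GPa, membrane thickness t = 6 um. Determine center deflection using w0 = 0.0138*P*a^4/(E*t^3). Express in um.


Step 1: Convert pressure to compatible units (E is in GPa, so P in GPa).
P = 13.9 kPa = 13.9e-6 GPa
Step 2: Compute numerator: 0.0138 * P * a^4.
a^4 = 347^4 = 14498327281
numerator = 0.0138 * 13.9e-6 * 14498327281 = 2.7811e+03
Step 3: Compute denominator: E * t^3 = 170 * 6^3 = 36720
Step 4: w0 = numerator / denominator = 2.7811e+03 / 36720 = 0.0757 um


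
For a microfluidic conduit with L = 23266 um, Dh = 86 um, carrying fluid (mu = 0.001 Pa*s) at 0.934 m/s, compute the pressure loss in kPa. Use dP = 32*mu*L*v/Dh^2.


Step 1: Convert to SI: L = 23266e-6 m, Dh = 86e-6 m
Step 2: dP = 32 * 0.001 * 23266e-6 * 0.934 / (86e-6)^2
Step 3: dP = 94020.31 Pa
Step 4: Convert to kPa: dP = 94.02 kPa


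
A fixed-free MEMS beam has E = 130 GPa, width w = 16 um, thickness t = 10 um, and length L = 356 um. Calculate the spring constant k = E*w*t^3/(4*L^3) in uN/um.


Step 1: Convert E to consistent units (1 GPa = 1000 uN/um^2).
E = 130 GPa = 130000 uN/um^2
Step 2: Compute t^3 = 10^3 = 1000
Step 3: Compute L^3 = 356^3 = 45118016
Step 4: k = 130000 * 16 * 1000 / (4 * 45118016)
k = 11.5253 uN/um


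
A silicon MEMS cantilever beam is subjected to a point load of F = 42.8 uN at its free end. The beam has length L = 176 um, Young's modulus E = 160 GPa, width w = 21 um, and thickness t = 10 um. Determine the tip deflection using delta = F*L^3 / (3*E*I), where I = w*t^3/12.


Step 1: Calculate the second moment of area.
I = w * t^3 / 12 = 21 * 10^3 / 12 = 1750.0 um^4
Step 2: Convert E to consistent units (1 GPa = 1000 uN/um^2).
E = 160 GPa = 160000 uN/um^2
Step 3: Calculate tip deflection.
delta = F * L^3 / (3 * E * I)
delta = 42.8 * 176^3 / (3 * 160000 * 1750.0)
delta = 0.2778 um


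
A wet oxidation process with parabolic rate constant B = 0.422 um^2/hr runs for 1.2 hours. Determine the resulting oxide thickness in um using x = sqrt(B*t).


Step 1: Compute B*t = 0.422 * 1.2 = 0.5064
Step 2: x = sqrt(0.5064)
x = 0.712 um


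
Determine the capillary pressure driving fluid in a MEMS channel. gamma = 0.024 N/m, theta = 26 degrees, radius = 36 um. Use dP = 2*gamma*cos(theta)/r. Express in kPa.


Step 1: cos(26 deg) = 0.8988
Step 2: Convert r to m: r = 36e-6 m
Step 3: dP = 2 * 0.024 * 0.8988 / 36e-6 = 1198.4 Pa
Step 4: Convert Pa to kPa (divide by 1000).
dP = 1.2 kPa


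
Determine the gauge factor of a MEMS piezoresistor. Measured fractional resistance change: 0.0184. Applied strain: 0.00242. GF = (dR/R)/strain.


Step 1: Identify values.
dR/R = 0.0184, strain = 0.00242
Step 2: GF = (dR/R) / strain = 0.0184 / 0.00242
GF = 7.6


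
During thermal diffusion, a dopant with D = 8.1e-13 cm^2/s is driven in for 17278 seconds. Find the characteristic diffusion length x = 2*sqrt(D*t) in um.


Step 1: Compute D*t = 8.1e-13 * 17278 = 1.399518e-08 cm^2
Step 2: sqrt(D*t) = 1.18301e-04 cm
Step 3: x = 2 * 1.18301e-04 cm = 2.36602e-04 cm
Step 4: Convert to um (1 cm = 1e4 um): x = 2.366 um


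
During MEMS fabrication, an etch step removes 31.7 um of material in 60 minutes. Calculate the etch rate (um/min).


Step 1: Etch rate = depth / time
Step 2: rate = 31.7 / 60
rate = 0.528 um/min


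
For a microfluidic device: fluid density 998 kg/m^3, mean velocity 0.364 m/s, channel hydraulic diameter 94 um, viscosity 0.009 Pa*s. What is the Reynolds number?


Step 1: Convert Dh to meters: Dh = 94e-6 m
Step 2: Re = rho * v * Dh / mu
Re = 998 * 0.364 * 94e-6 / 0.009
Re = 3.794


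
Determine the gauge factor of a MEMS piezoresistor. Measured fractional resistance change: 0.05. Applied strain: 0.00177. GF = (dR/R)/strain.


Step 1: Identify values.
dR/R = 0.05, strain = 0.00177
Step 2: GF = (dR/R) / strain = 0.05 / 0.00177
GF = 28.2


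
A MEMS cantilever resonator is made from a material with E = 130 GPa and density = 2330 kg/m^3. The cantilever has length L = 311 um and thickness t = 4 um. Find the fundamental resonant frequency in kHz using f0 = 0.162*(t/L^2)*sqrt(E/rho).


Step 1: Convert units to SI.
t_SI = 4e-6 m, L_SI = 311e-6 m
Step 2: Calculate sqrt(E/rho).
sqrt(130e9 / 2330) = 7469.54 m/s
Step 3: Compute f0.
f0 = 0.162 * 4e-6 / (311e-6)^2 * 7469.54 = 50043.5 Hz = 50.04 kHz


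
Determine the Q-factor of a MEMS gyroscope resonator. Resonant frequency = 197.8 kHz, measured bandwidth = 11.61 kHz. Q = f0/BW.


Step 1: Q = f0 / bandwidth
Step 2: Q = 197.8 / 11.61
Q = 17.0


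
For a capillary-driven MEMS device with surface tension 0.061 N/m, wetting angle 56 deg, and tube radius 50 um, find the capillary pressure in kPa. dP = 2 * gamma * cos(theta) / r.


Step 1: cos(56 deg) = 0.5592
Step 2: Convert r to m: r = 50e-6 m
Step 3: dP = 2 * 0.061 * 0.5592 / 50e-6 = 1364.4 Pa
Step 4: Convert Pa to kPa (divide by 1000).
dP = 1.36 kPa


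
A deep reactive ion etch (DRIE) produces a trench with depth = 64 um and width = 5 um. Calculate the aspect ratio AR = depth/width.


Step 1: AR = depth / width
Step 2: AR = 64 / 5
AR = 12.8


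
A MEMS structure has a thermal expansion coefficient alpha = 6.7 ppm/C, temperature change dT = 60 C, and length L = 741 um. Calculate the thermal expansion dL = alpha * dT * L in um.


Step 1: Convert CTE: alpha = 6.7 ppm/C = 6.7e-6 /C
Step 2: dL = 6.7e-6 * 60 * 741
dL = 0.2979 um


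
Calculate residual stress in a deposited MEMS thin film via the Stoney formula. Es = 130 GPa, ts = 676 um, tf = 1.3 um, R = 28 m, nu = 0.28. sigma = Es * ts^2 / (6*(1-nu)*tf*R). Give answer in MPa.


Step 1: Compute numerator: Es * ts^2 = 130 * 676^2 = 59406880 (GPa*um^2)
Step 2: Compute denominator (R in um): 6*(1-nu)*tf*R = 6*0.72*1.3*28e6 = 157248000.0 (um^2)
Step 3: sigma (GPa) = 59406880 / 157248000.0 = 3.77791e-01 GPa
Step 4: Convert to MPa (x1000): sigma = 377.8 MPa


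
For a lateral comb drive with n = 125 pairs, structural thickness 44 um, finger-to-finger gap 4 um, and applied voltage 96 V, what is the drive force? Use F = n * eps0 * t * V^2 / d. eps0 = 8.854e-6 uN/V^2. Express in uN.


Step 1: Parameters: n=125, eps0=8.854e-6 uN/V^2, t=44 um, V=96 V, d=4 um
Step 2: V^2 = 9216
Step 3: F = 125 * 8.854e-6 * 44 * 9216 / 4
F = 112.198 uN


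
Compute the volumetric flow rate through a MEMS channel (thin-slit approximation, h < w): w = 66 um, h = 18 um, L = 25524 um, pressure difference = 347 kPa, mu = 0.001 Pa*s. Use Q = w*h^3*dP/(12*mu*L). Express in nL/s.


Step 1: Convert all dimensions to SI (meters).
w = 66e-6 m, h = 18e-6 m, L = 25524e-6 m, dP = 347e3 Pa
Step 2: Q = w * h^3 * dP / (12 * mu * L)
Q = 66e-6 * (18e-6)^3 * 347e3 / (12 * 0.001 * 25524e-6) = 4.3607475e-10 m^3/s
Step 3: Convert Q from m^3/s to nL/s (1 m^3 = 1e12 nL, so multiply by 1e12).
Q = 436.075 nL/s


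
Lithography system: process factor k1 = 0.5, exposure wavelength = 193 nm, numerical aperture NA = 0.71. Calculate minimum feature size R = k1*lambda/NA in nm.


Step 1: Identify values: k1 = 0.5, lambda = 193 nm, NA = 0.71
Step 2: R = k1 * lambda / NA
R = 0.5 * 193 / 0.71
R = 135.9 nm


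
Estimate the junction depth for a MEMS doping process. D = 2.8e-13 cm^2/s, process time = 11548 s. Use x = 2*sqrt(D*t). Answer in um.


Step 1: Compute D*t = 2.8e-13 * 11548 = 3.23344e-09 cm^2
Step 2: sqrt(D*t) = 5.68633e-05 cm
Step 3: x = 2 * 5.68633e-05 cm = 1.137266e-04 cm
Step 4: Convert to um (1 cm = 1e4 um): x = 1.137 um


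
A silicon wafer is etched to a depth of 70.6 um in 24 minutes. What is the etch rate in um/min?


Step 1: Etch rate = depth / time
Step 2: rate = 70.6 / 24
rate = 2.942 um/min


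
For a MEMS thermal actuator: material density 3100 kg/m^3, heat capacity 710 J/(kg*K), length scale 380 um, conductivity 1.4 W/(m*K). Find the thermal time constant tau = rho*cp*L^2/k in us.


Step 1: Convert L to m: L = 380e-6 m
Step 2: L^2 = (380e-6)^2 = 1.444e-07 m^2
Step 3: tau = 3100 * 710 * 1.444e-07 / 1.4 = 2.2701742857e-01 s
Step 4: Convert to microseconds (multiply by 1e6).
tau = 227017.429 us


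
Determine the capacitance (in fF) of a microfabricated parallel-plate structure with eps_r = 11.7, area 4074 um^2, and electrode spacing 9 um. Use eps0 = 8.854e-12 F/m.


Step 1: Convert area to m^2: A = 4074e-12 m^2
Step 2: Convert gap to m: d = 9e-6 m
Step 3: C = eps0 * eps_r * A / d
C = 8.854e-12 * 11.7 * 4074e-12 / 9e-6
Step 4: Convert to fF (multiply by 1e15).
C = 46.89 fF


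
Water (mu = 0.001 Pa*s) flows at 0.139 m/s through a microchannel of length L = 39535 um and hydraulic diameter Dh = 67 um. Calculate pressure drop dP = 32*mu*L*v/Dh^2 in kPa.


Step 1: Convert to SI: L = 39535e-6 m, Dh = 67e-6 m
Step 2: dP = 32 * 0.001 * 39535e-6 * 0.139 / (67e-6)^2
Step 3: dP = 39173.91 Pa
Step 4: Convert to kPa: dP = 39.17 kPa


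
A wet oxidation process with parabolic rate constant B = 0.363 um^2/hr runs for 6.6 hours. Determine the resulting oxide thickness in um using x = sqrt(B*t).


Step 1: Compute B*t = 0.363 * 6.6 = 2.3958
Step 2: x = sqrt(2.3958)
x = 1.548 um


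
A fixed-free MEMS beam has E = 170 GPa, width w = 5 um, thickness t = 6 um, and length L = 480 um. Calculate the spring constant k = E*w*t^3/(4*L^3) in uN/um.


Step 1: Convert E to consistent units (1 GPa = 1000 uN/um^2).
E = 170 GPa = 170000 uN/um^2
Step 2: Compute t^3 = 6^3 = 216
Step 3: Compute L^3 = 480^3 = 110592000
Step 4: k = 170000 * 5 * 216 / (4 * 110592000)
k = 0.415 uN/um


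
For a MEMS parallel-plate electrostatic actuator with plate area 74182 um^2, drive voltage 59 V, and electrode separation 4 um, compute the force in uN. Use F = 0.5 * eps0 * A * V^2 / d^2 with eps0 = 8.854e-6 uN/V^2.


Step 1: Identify parameters.
eps0 = 8.854e-6 uN/V^2, A = 74182 um^2, V = 59 V, d = 4 um
Step 2: Compute V^2 = 59^2 = 3481
Step 3: Compute d^2 = 4^2 = 16
Step 4: F = 0.5 * 8.854e-6 * 74182 * 3481 / 16
F = 71.448 uN


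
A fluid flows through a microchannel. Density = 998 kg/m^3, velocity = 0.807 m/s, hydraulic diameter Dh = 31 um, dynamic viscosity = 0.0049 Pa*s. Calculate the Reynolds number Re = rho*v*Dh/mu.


Step 1: Convert Dh to meters: Dh = 31e-6 m
Step 2: Re = rho * v * Dh / mu
Re = 998 * 0.807 * 31e-6 / 0.0049
Re = 5.095


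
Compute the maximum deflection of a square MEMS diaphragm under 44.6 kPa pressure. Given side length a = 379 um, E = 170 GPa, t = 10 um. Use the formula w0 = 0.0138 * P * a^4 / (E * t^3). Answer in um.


Step 1: Convert pressure to compatible units (E is in GPa, so P in GPa).
P = 44.6 kPa = 44.6e-6 GPa
Step 2: Compute numerator: 0.0138 * P * a^4.
a^4 = 379^4 = 20632736881
numerator = 0.0138 * 44.6e-6 * 20632736881 = 1.2699e+04
Step 3: Compute denominator: E * t^3 = 170 * 10^3 = 170000
Step 4: w0 = numerator / denominator = 1.2699e+04 / 170000 = 0.0747 um


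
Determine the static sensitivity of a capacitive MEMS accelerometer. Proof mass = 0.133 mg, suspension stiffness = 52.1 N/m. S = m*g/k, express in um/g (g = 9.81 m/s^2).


Step 1: Convert mass: m = 0.133 mg = 1.33e-07 kg
Step 2: S = m * g / k = 1.33e-07 * 9.81 / 52.1
Step 3: S = 2.50e-08 m/g
Step 4: Convert to um/g: S = 0.025 um/g


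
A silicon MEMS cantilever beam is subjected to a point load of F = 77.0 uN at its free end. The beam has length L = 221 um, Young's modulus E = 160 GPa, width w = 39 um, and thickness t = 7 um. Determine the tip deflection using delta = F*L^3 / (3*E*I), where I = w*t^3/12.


Step 1: Calculate the second moment of area.
I = w * t^3 / 12 = 39 * 7^3 / 12 = 1114.75 um^4
Step 2: Convert E to consistent units (1 GPa = 1000 uN/um^2).
E = 160 GPa = 160000 uN/um^2
Step 3: Calculate tip deflection.
delta = F * L^3 / (3 * E * I)
delta = 77.0 * 221^3 / (3 * 160000 * 1114.75)
delta = 1.5533 um


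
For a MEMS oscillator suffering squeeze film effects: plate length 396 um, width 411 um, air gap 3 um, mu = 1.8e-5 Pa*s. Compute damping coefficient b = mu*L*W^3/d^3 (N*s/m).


Step 1: Convert to SI.
L = 396e-6 m, W = 411e-6 m, d = 3e-6 m
Step 2: W^3 = (411e-6)^3 = 6.94e-11 m^3
Step 3: d^3 = (3e-6)^3 = 2.70e-17 m^3
Step 4: b = 1.8e-5 * 396e-6 * 6.94e-11 / 2.70e-17
b = 1.83e-02 N*s/m


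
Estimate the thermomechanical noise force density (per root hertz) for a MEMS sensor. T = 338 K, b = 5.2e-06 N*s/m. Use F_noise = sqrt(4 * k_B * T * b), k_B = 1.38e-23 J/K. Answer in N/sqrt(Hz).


Step 1: Compute 4 * k_B * T * b
= 4 * 1.38e-23 * 338 * 5.2e-06
= 9.7020e-26 N^2/Hz
Step 2: F_noise = sqrt(9.7020e-26)
F_noise = 3.11e-13 N/sqrt(Hz)


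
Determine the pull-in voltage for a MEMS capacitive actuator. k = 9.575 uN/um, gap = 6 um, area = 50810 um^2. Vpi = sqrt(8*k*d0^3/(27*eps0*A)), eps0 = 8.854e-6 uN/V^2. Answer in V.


Step 1: Compute numerator: 8 * k * d0^3 = 8 * 9.575 * 6^3 = 16545.6
Step 2: Compute denominator: 27 * eps0 * A = 27 * 8.854e-6 * 50810 = 12.146537
Step 3: Vpi = sqrt(16545.6 / 12.146537)
Vpi = 36.91 V


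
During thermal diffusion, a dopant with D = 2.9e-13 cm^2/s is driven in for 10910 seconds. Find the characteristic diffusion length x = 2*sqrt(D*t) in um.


Step 1: Compute D*t = 2.9e-13 * 10910 = 3.1639e-09 cm^2
Step 2: sqrt(D*t) = 5.62486e-05 cm
Step 3: x = 2 * 5.62486e-05 cm = 1.124972e-04 cm
Step 4: Convert to um (1 cm = 1e4 um): x = 1.125 um


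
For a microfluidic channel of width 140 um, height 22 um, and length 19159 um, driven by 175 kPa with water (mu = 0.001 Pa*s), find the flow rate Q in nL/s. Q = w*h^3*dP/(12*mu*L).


Step 1: Convert all dimensions to SI (meters).
w = 140e-6 m, h = 22e-6 m, L = 19159e-6 m, dP = 175e3 Pa
Step 2: Q = w * h^3 * dP / (12 * mu * L)
Q = 140e-6 * (22e-6)^3 * 175e3 / (12 * 0.001 * 19159e-6) = 1.13469736e-09 m^3/s
Step 3: Convert Q from m^3/s to nL/s (1 m^3 = 1e12 nL, so multiply by 1e12).
Q = 1134.697 nL/s


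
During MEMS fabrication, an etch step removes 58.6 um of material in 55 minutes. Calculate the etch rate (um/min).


Step 1: Etch rate = depth / time
Step 2: rate = 58.6 / 55
rate = 1.065 um/min


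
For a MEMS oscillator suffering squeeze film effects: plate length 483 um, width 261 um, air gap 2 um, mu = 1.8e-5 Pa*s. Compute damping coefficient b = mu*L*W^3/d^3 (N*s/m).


Step 1: Convert to SI.
L = 483e-6 m, W = 261e-6 m, d = 2e-6 m
Step 2: W^3 = (261e-6)^3 = 1.78e-11 m^3
Step 3: d^3 = (2e-6)^3 = 8.00e-18 m^3
Step 4: b = 1.8e-5 * 483e-6 * 1.78e-11 / 8.00e-18
b = 1.93e-02 N*s/m


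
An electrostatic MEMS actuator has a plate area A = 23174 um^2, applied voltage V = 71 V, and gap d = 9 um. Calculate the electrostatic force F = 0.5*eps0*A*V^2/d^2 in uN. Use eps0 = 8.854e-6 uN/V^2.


Step 1: Identify parameters.
eps0 = 8.854e-6 uN/V^2, A = 23174 um^2, V = 71 V, d = 9 um
Step 2: Compute V^2 = 71^2 = 5041
Step 3: Compute d^2 = 9^2 = 81
Step 4: F = 0.5 * 8.854e-6 * 23174 * 5041 / 81
F = 6.385 uN


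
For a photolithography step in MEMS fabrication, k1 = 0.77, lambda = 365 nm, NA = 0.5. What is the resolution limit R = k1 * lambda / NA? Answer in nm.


Step 1: Identify values: k1 = 0.77, lambda = 365 nm, NA = 0.5
Step 2: R = k1 * lambda / NA
R = 0.77 * 365 / 0.5
R = 562.1 nm


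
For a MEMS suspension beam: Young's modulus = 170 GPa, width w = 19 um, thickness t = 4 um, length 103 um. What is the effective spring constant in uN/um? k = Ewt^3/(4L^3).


Step 1: Convert E to consistent units (1 GPa = 1000 uN/um^2).
E = 170 GPa = 170000 uN/um^2
Step 2: Compute t^3 = 4^3 = 64
Step 3: Compute L^3 = 103^3 = 1092727
Step 4: k = 170000 * 19 * 64 / (4 * 1092727)
k = 47.2945 uN/um


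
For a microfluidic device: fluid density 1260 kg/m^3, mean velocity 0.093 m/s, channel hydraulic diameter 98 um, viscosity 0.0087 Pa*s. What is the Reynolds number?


Step 1: Convert Dh to meters: Dh = 98e-6 m
Step 2: Re = rho * v * Dh / mu
Re = 1260 * 0.093 * 98e-6 / 0.0087
Re = 1.32


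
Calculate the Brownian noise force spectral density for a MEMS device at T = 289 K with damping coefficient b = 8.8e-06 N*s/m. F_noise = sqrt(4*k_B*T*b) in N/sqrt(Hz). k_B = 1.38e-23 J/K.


Step 1: Compute 4 * k_B * T * b
= 4 * 1.38e-23 * 289 * 8.8e-06
= 1.4038e-25 N^2/Hz
Step 2: F_noise = sqrt(1.4038e-25)
F_noise = 3.75e-13 N/sqrt(Hz)


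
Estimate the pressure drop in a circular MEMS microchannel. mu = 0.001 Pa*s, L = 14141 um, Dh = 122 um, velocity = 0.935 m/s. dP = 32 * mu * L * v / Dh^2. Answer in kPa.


Step 1: Convert to SI: L = 14141e-6 m, Dh = 122e-6 m
Step 2: dP = 32 * 0.001 * 14141e-6 * 0.935 / (122e-6)^2
Step 3: dP = 28426.41 Pa
Step 4: Convert to kPa: dP = 28.43 kPa


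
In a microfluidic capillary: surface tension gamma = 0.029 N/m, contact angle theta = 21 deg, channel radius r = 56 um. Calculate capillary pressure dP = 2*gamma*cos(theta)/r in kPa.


Step 1: cos(21 deg) = 0.9336
Step 2: Convert r to m: r = 56e-6 m
Step 3: dP = 2 * 0.029 * 0.9336 / 56e-6 = 966.9 Pa
Step 4: Convert Pa to kPa (divide by 1000).
dP = 0.97 kPa


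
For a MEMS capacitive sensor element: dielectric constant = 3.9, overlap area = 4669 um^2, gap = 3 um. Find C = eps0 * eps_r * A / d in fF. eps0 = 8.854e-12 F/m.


Step 1: Convert area to m^2: A = 4669e-12 m^2
Step 2: Convert gap to m: d = 3e-6 m
Step 3: C = eps0 * eps_r * A / d
C = 8.854e-12 * 3.9 * 4669e-12 / 3e-6
Step 4: Convert to fF (multiply by 1e15).
C = 53.74 fF


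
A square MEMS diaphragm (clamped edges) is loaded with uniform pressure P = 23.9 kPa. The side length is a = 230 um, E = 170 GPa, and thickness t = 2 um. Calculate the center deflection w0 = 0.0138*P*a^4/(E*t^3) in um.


Step 1: Convert pressure to compatible units (E is in GPa, so P in GPa).
P = 23.9 kPa = 23.9e-6 GPa
Step 2: Compute numerator: 0.0138 * P * a^4.
a^4 = 230^4 = 2798410000
numerator = 0.0138 * 23.9e-6 * 2798410000 = 9.22972e+02
Step 3: Compute denominator: E * t^3 = 170 * 2^3 = 1360
Step 4: w0 = numerator / denominator = 9.22972e+02 / 1360 = 0.6787 um


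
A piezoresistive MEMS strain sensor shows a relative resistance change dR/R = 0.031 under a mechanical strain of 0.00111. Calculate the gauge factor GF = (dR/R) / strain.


Step 1: Identify values.
dR/R = 0.031, strain = 0.00111
Step 2: GF = (dR/R) / strain = 0.031 / 0.00111
GF = 27.9


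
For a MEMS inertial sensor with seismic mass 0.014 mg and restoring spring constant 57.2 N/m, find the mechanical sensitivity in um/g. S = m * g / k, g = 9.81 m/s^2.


Step 1: Convert mass: m = 0.014 mg = 1.40e-08 kg
Step 2: S = m * g / k = 1.40e-08 * 9.81 / 57.2
Step 3: S = 2.40e-09 m/g
Step 4: Convert to um/g: S = 0.002 um/g


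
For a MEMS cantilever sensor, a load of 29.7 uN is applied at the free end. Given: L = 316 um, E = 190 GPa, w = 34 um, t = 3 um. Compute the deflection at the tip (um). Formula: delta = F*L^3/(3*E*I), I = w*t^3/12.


Step 1: Calculate the second moment of area.
I = w * t^3 / 12 = 34 * 3^3 / 12 = 76.5 um^4
Step 2: Convert E to consistent units (1 GPa = 1000 uN/um^2).
E = 190 GPa = 190000 uN/um^2
Step 3: Calculate tip deflection.
delta = F * L^3 / (3 * E * I)
delta = 29.7 * 316^3 / (3 * 190000 * 76.5)
delta = 21.4922 um


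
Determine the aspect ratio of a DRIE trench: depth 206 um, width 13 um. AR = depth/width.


Step 1: AR = depth / width
Step 2: AR = 206 / 13
AR = 15.8


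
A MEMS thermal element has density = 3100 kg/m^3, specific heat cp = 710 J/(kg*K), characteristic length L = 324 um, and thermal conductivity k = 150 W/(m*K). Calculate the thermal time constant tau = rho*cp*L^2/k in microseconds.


Step 1: Convert L to m: L = 324e-6 m
Step 2: L^2 = (324e-6)^2 = 1.04976e-07 m^2
Step 3: tau = 3100 * 710 * 1.04976e-07 / 150 = 1.54034784e-03 s
Step 4: Convert to microseconds (multiply by 1e6).
tau = 1540.348 us


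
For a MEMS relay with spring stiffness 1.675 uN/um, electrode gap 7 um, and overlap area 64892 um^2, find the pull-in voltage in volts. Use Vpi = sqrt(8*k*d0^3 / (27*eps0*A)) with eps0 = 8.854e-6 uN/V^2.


Step 1: Compute numerator: 8 * k * d0^3 = 8 * 1.675 * 7^3 = 4596.2
Step 2: Compute denominator: 27 * eps0 * A = 27 * 8.854e-6 * 64892 = 15.512952
Step 3: Vpi = sqrt(4596.2 / 15.512952)
Vpi = 17.21 V


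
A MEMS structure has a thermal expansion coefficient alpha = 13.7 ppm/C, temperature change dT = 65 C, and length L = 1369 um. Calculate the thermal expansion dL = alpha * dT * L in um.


Step 1: Convert CTE: alpha = 13.7 ppm/C = 13.7e-6 /C
Step 2: dL = 13.7e-6 * 65 * 1369
dL = 1.2191 um


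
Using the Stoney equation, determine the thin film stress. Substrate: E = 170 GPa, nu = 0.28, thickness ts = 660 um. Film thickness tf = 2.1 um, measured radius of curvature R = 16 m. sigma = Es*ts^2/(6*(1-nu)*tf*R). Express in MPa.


Step 1: Compute numerator: Es * ts^2 = 170 * 660^2 = 74052000 (GPa*um^2)
Step 2: Compute denominator (R in um): 6*(1-nu)*tf*R = 6*0.72*2.1*16e6 = 145152000.0 (um^2)
Step 3: sigma (GPa) = 74052000 / 145152000.0 = 5.10169e-01 GPa
Step 4: Convert to MPa (x1000): sigma = 510.2 MPa


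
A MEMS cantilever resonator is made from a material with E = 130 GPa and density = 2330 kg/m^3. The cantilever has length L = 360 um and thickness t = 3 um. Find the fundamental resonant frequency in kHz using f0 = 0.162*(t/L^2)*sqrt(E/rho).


Step 1: Convert units to SI.
t_SI = 3e-6 m, L_SI = 360e-6 m
Step 2: Calculate sqrt(E/rho).
sqrt(130e9 / 2330) = 7469.54 m/s
Step 3: Compute f0.
f0 = 0.162 * 3e-6 / (360e-6)^2 * 7469.54 = 28010.8 Hz = 28.01 kHz


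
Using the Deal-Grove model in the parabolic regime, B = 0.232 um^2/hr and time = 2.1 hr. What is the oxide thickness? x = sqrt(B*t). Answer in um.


Step 1: Compute B*t = 0.232 * 2.1 = 0.4872
Step 2: x = sqrt(0.4872)
x = 0.698 um


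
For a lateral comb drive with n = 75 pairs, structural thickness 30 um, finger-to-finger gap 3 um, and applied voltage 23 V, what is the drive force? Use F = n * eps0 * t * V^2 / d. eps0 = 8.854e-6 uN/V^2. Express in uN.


Step 1: Parameters: n=75, eps0=8.854e-6 uN/V^2, t=30 um, V=23 V, d=3 um
Step 2: V^2 = 529
Step 3: F = 75 * 8.854e-6 * 30 * 529 / 3
F = 3.513 uN


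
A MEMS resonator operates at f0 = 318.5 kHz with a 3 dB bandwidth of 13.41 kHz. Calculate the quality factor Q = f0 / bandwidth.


Step 1: Q = f0 / bandwidth
Step 2: Q = 318.5 / 13.41
Q = 23.8


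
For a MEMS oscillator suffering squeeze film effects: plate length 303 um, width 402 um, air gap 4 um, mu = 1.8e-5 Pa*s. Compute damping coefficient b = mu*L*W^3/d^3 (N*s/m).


Step 1: Convert to SI.
L = 303e-6 m, W = 402e-6 m, d = 4e-6 m
Step 2: W^3 = (402e-6)^3 = 6.50e-11 m^3
Step 3: d^3 = (4e-6)^3 = 6.40e-17 m^3
Step 4: b = 1.8e-5 * 303e-6 * 6.50e-11 / 6.40e-17
b = 5.54e-03 N*s/m


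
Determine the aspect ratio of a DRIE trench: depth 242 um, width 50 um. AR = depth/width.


Step 1: AR = depth / width
Step 2: AR = 242 / 50
AR = 4.8


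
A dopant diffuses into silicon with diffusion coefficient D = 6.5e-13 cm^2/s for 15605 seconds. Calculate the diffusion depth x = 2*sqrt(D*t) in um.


Step 1: Compute D*t = 6.5e-13 * 15605 = 1.014325e-08 cm^2
Step 2: sqrt(D*t) = 1.00714e-04 cm
Step 3: x = 2 * 1.00714e-04 cm = 2.01428e-04 cm
Step 4: Convert to um (1 cm = 1e4 um): x = 2.014 um


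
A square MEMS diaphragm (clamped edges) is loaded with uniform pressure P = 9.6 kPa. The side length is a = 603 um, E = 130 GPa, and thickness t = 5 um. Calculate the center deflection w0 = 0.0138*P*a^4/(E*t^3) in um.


Step 1: Convert pressure to compatible units (E is in GPa, so P in GPa).
P = 9.6 kPa = 9.6e-6 GPa
Step 2: Compute numerator: 0.0138 * P * a^4.
a^4 = 603^4 = 132211504881
numerator = 0.0138 * 9.6e-6 * 132211504881 = 1.751538e+04
Step 3: Compute denominator: E * t^3 = 130 * 5^3 = 16250
Step 4: w0 = numerator / denominator = 1.751538e+04 / 16250 = 1.0779 um


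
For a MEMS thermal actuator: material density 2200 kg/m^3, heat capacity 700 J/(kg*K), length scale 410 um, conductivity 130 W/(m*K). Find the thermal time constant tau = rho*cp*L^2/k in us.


Step 1: Convert L to m: L = 410e-6 m
Step 2: L^2 = (410e-6)^2 = 1.681e-07 m^2
Step 3: tau = 2200 * 700 * 1.681e-07 / 130 = 1.99133846e-03 s
Step 4: Convert to microseconds (multiply by 1e6).
tau = 1991.338 us


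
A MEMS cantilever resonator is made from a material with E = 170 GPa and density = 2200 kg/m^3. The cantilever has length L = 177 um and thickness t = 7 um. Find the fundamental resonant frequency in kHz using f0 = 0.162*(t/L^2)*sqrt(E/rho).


Step 1: Convert units to SI.
t_SI = 7e-6 m, L_SI = 177e-6 m
Step 2: Calculate sqrt(E/rho).
sqrt(170e9 / 2200) = 8790.49 m/s
Step 3: Compute f0.
f0 = 0.162 * 7e-6 / (177e-6)^2 * 8790.49 = 318184.9 Hz = 318.18 kHz


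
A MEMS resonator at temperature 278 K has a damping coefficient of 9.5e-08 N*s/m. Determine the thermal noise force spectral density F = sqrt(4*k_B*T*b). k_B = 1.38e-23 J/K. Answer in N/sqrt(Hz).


Step 1: Compute 4 * k_B * T * b
= 4 * 1.38e-23 * 278 * 9.5e-08
= 1.4578e-27 N^2/Hz
Step 2: F_noise = sqrt(1.4578e-27)
F_noise = 3.82e-14 N/sqrt(Hz)


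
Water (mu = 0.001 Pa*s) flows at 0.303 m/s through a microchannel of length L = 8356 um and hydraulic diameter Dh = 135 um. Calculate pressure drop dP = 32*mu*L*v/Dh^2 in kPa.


Step 1: Convert to SI: L = 8356e-6 m, Dh = 135e-6 m
Step 2: dP = 32 * 0.001 * 8356e-6 * 0.303 / (135e-6)^2
Step 3: dP = 4445.53 Pa
Step 4: Convert to kPa: dP = 4.45 kPa


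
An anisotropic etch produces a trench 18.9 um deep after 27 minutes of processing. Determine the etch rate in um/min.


Step 1: Etch rate = depth / time
Step 2: rate = 18.9 / 27
rate = 0.7 um/min


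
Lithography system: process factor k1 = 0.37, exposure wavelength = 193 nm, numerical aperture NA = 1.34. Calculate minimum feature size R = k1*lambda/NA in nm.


Step 1: Identify values: k1 = 0.37, lambda = 193 nm, NA = 1.34
Step 2: R = k1 * lambda / NA
R = 0.37 * 193 / 1.34
R = 53.3 nm


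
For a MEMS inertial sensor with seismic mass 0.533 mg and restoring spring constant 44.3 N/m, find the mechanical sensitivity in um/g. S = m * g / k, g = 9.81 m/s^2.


Step 1: Convert mass: m = 0.533 mg = 5.33e-07 kg
Step 2: S = m * g / k = 5.33e-07 * 9.81 / 44.3
Step 3: S = 1.18e-07 m/g
Step 4: Convert to um/g: S = 0.118 um/g


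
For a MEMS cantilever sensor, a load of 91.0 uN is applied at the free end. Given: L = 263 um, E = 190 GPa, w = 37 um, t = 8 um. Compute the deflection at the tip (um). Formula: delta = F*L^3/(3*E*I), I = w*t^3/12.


Step 1: Calculate the second moment of area.
I = w * t^3 / 12 = 37 * 8^3 / 12 = 1578.6667 um^4
Step 2: Convert E to consistent units (1 GPa = 1000 uN/um^2).
E = 190 GPa = 190000 uN/um^2
Step 3: Calculate tip deflection.
delta = F * L^3 / (3 * E * I)
delta = 91.0 * 263^3 / (3 * 190000 * 1578.6667)
delta = 1.8397 um


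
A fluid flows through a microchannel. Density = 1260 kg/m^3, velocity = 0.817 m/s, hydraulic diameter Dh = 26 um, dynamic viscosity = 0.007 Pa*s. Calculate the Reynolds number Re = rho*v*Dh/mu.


Step 1: Convert Dh to meters: Dh = 26e-6 m
Step 2: Re = rho * v * Dh / mu
Re = 1260 * 0.817 * 26e-6 / 0.007
Re = 3.824


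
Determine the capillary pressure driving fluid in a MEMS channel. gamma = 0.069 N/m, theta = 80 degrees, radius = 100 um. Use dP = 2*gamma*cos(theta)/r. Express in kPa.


Step 1: cos(80 deg) = 0.1736
Step 2: Convert r to m: r = 100e-6 m
Step 3: dP = 2 * 0.069 * 0.1736 / 100e-6 = 239.6 Pa
Step 4: Convert Pa to kPa (divide by 1000).
dP = 0.24 kPa


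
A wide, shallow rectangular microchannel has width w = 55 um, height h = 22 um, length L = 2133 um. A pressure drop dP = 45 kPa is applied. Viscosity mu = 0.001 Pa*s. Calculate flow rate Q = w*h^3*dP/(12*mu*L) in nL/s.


Step 1: Convert all dimensions to SI (meters).
w = 55e-6 m, h = 22e-6 m, L = 2133e-6 m, dP = 45e3 Pa
Step 2: Q = w * h^3 * dP / (12 * mu * L)
Q = 55e-6 * (22e-6)^3 * 45e3 / (12 * 0.001 * 2133e-6) = 1.02960619e-09 m^3/s
Step 3: Convert Q from m^3/s to nL/s (1 m^3 = 1e12 nL, so multiply by 1e12).
Q = 1029.606 nL/s


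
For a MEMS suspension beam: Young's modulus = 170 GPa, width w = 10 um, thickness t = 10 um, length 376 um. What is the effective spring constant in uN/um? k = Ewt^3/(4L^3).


Step 1: Convert E to consistent units (1 GPa = 1000 uN/um^2).
E = 170 GPa = 170000 uN/um^2
Step 2: Compute t^3 = 10^3 = 1000
Step 3: Compute L^3 = 376^3 = 53157376
Step 4: k = 170000 * 10 * 1000 / (4 * 53157376)
k = 7.9951 uN/um


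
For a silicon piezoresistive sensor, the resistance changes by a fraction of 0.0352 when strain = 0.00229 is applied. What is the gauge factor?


Step 1: Identify values.
dR/R = 0.0352, strain = 0.00229
Step 2: GF = (dR/R) / strain = 0.0352 / 0.00229
GF = 15.4


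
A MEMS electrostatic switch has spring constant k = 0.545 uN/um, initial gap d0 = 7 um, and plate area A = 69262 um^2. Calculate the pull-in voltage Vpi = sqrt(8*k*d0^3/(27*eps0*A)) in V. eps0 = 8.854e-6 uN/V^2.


Step 1: Compute numerator: 8 * k * d0^3 = 8 * 0.545 * 7^3 = 1495.48
Step 2: Compute denominator: 27 * eps0 * A = 27 * 8.854e-6 * 69262 = 16.557635
Step 3: Vpi = sqrt(1495.48 / 16.557635)
Vpi = 9.5 V


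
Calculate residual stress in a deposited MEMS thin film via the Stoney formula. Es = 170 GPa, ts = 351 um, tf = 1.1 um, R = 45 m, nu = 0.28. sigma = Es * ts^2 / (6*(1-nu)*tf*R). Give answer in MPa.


Step 1: Compute numerator: Es * ts^2 = 170 * 351^2 = 20944170 (GPa*um^2)
Step 2: Compute denominator (R in um): 6*(1-nu)*tf*R = 6*0.72*1.1*45e6 = 213840000.0 (um^2)
Step 3: sigma (GPa) = 20944170 / 213840000.0 = 9.7943e-02 GPa
Step 4: Convert to MPa (x1000): sigma = 97.9 MPa


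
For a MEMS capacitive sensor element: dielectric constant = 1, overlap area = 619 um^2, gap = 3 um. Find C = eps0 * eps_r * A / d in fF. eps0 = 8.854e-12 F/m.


Step 1: Convert area to m^2: A = 619e-12 m^2
Step 2: Convert gap to m: d = 3e-6 m
Step 3: C = eps0 * eps_r * A / d
C = 8.854e-12 * 1 * 619e-12 / 3e-6
Step 4: Convert to fF (multiply by 1e15).
C = 1.83 fF


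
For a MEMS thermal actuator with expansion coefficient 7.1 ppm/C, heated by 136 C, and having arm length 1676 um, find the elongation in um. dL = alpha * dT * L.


Step 1: Convert CTE: alpha = 7.1 ppm/C = 7.1e-6 /C
Step 2: dL = 7.1e-6 * 136 * 1676
dL = 1.6183 um


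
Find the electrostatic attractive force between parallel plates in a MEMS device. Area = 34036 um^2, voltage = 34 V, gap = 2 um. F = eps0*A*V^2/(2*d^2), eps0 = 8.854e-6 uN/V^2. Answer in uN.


Step 1: Identify parameters.
eps0 = 8.854e-6 uN/V^2, A = 34036 um^2, V = 34 V, d = 2 um
Step 2: Compute V^2 = 34^2 = 1156
Step 3: Compute d^2 = 2^2 = 4
Step 4: F = 0.5 * 8.854e-6 * 34036 * 1156 / 4
F = 43.546 uN


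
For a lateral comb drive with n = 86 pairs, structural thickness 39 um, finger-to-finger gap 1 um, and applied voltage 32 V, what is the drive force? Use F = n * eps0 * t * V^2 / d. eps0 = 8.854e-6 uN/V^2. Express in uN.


Step 1: Parameters: n=86, eps0=8.854e-6 uN/V^2, t=39 um, V=32 V, d=1 um
Step 2: V^2 = 1024
Step 3: F = 86 * 8.854e-6 * 39 * 1024 / 1
F = 30.409 uN


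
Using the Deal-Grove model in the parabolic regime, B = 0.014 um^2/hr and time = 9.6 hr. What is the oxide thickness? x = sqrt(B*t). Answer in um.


Step 1: Compute B*t = 0.014 * 9.6 = 0.1344
Step 2: x = sqrt(0.1344)
x = 0.367 um


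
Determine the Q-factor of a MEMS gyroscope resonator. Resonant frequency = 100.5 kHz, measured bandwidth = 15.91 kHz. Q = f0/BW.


Step 1: Q = f0 / bandwidth
Step 2: Q = 100.5 / 15.91
Q = 6.3


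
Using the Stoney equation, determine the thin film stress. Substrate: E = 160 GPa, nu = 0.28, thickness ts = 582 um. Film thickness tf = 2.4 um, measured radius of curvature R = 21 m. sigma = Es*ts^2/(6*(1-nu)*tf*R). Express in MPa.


Step 1: Compute numerator: Es * ts^2 = 160 * 582^2 = 54195840 (GPa*um^2)
Step 2: Compute denominator (R in um): 6*(1-nu)*tf*R = 6*0.72*2.4*21e6 = 217728000.0 (um^2)
Step 3: sigma (GPa) = 54195840 / 217728000.0 = 2.48915e-01 GPa
Step 4: Convert to MPa (x1000): sigma = 248.9 MPa


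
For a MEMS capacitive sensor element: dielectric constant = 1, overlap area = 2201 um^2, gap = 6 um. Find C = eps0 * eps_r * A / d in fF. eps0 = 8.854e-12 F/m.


Step 1: Convert area to m^2: A = 2201e-12 m^2
Step 2: Convert gap to m: d = 6e-6 m
Step 3: C = eps0 * eps_r * A / d
C = 8.854e-12 * 1 * 2201e-12 / 6e-6
Step 4: Convert to fF (multiply by 1e15).
C = 3.25 fF


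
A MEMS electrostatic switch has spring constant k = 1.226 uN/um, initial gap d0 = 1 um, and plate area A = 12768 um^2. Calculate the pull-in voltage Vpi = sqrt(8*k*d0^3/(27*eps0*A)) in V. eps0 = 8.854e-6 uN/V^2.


Step 1: Compute numerator: 8 * k * d0^3 = 8 * 1.226 * 1^3 = 9.808
Step 2: Compute denominator: 27 * eps0 * A = 27 * 8.854e-6 * 12768 = 3.052293
Step 3: Vpi = sqrt(9.808 / 3.052293)
Vpi = 1.79 V


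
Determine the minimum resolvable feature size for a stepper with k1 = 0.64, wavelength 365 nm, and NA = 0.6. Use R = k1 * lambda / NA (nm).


Step 1: Identify values: k1 = 0.64, lambda = 365 nm, NA = 0.6
Step 2: R = k1 * lambda / NA
R = 0.64 * 365 / 0.6
R = 389.3 nm


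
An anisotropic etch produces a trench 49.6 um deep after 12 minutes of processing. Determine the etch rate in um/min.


Step 1: Etch rate = depth / time
Step 2: rate = 49.6 / 12
rate = 4.133 um/min


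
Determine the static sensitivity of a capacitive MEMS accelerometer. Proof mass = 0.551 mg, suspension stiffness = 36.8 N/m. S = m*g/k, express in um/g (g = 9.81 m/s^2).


Step 1: Convert mass: m = 0.551 mg = 5.51e-07 kg
Step 2: S = m * g / k = 5.51e-07 * 9.81 / 36.8
Step 3: S = 1.47e-07 m/g
Step 4: Convert to um/g: S = 0.147 um/g


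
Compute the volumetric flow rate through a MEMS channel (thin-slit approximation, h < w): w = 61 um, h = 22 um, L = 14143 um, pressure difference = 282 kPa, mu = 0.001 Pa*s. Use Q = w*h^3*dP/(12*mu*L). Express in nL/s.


Step 1: Convert all dimensions to SI (meters).
w = 61e-6 m, h = 22e-6 m, L = 14143e-6 m, dP = 282e3 Pa
Step 2: Q = w * h^3 * dP / (12 * mu * L)
Q = 61e-6 * (22e-6)^3 * 282e3 / (12 * 0.001 * 14143e-6) = 1.07925532e-09 m^3/s
Step 3: Convert Q from m^3/s to nL/s (1 m^3 = 1e12 nL, so multiply by 1e12).
Q = 1079.255 nL/s


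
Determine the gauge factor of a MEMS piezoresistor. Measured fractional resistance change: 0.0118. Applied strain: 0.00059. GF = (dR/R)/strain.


Step 1: Identify values.
dR/R = 0.0118, strain = 0.00059
Step 2: GF = (dR/R) / strain = 0.0118 / 0.00059
GF = 20.0


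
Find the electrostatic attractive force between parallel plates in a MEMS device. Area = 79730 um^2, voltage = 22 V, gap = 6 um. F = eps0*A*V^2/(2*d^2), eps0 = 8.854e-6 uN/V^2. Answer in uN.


Step 1: Identify parameters.
eps0 = 8.854e-6 uN/V^2, A = 79730 um^2, V = 22 V, d = 6 um
Step 2: Compute V^2 = 22^2 = 484
Step 3: Compute d^2 = 6^2 = 36
Step 4: F = 0.5 * 8.854e-6 * 79730 * 484 / 36
F = 4.745 uN


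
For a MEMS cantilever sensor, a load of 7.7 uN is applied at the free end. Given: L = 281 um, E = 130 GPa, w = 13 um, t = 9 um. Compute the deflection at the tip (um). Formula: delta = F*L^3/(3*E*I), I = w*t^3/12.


Step 1: Calculate the second moment of area.
I = w * t^3 / 12 = 13 * 9^3 / 12 = 789.75 um^4
Step 2: Convert E to consistent units (1 GPa = 1000 uN/um^2).
E = 130 GPa = 130000 uN/um^2
Step 3: Calculate tip deflection.
delta = F * L^3 / (3 * E * I)
delta = 7.7 * 281^3 / (3 * 130000 * 789.75)
delta = 0.5547 um


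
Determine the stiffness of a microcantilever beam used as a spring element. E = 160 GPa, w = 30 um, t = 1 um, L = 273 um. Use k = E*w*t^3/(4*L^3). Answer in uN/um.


Step 1: Convert E to consistent units (1 GPa = 1000 uN/um^2).
E = 160 GPa = 160000 uN/um^2
Step 2: Compute t^3 = 1^3 = 1
Step 3: Compute L^3 = 273^3 = 20346417
Step 4: k = 160000 * 30 * 1 / (4 * 20346417)
k = 0.059 uN/um


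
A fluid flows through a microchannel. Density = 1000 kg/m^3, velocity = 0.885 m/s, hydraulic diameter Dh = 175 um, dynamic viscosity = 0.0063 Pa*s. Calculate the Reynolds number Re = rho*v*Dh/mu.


Step 1: Convert Dh to meters: Dh = 175e-6 m
Step 2: Re = rho * v * Dh / mu
Re = 1000 * 0.885 * 175e-6 / 0.0063
Re = 24.583


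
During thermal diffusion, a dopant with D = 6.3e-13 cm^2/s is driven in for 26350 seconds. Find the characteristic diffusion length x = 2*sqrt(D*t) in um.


Step 1: Compute D*t = 6.3e-13 * 26350 = 1.66005e-08 cm^2
Step 2: sqrt(D*t) = 1.28843e-04 cm
Step 3: x = 2 * 1.28843e-04 cm = 2.57686e-04 cm
Step 4: Convert to um (1 cm = 1e4 um): x = 2.577 um


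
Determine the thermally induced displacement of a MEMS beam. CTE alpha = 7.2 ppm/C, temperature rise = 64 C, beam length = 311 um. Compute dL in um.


Step 1: Convert CTE: alpha = 7.2 ppm/C = 7.2e-6 /C
Step 2: dL = 7.2e-6 * 64 * 311
dL = 0.1433 um
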